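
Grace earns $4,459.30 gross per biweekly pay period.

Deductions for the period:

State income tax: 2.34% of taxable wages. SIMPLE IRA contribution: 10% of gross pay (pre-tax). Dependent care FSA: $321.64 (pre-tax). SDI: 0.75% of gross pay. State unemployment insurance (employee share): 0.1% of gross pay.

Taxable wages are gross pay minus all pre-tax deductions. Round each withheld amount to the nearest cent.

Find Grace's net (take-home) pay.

$3,567.44

SIMPLE IRA contribution: $4,459.30 × 0.1 = $445.93
Dependent care FSA: $321.64
Pre-tax total = $445.93 + $321.64 = $767.57
Taxable wages = $4,459.30 − $767.57 = $3,691.73
State income tax: $3,691.73 × 0.0234 = $86.39
SDI: $4,459.30 × 0.0075 = $33.44
State unemployment insurance (employee share): $4,459.30 × 0.001 = $4.46
Total deductions = $445.93 + $321.64 + $86.39 + $33.44 + $4.46 = $891.86
Net pay = $4,459.30 − $891.86 = $3,567.44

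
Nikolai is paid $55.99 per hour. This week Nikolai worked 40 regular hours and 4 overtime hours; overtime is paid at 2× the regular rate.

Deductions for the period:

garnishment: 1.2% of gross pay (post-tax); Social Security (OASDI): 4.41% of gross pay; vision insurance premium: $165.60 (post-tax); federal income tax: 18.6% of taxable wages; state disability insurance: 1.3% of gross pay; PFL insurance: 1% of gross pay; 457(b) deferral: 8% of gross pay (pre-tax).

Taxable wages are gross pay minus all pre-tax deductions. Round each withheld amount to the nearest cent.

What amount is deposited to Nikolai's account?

Regular pay: 40 × $55.99 = $2,239.60
Overtime pay: 4 × $55.99 × 2 = $447.92
Gross pay = $2,239.60 + $447.92 = $2,687.52
457(b) deferral: $2,687.52 × 0.08 = $215.00
Taxable wages = $2,687.52 − $215.00 = $2,472.52
Federal income tax: $2,472.52 × 0.186 = $459.89
PFL insurance: $2,687.52 × 0.01 = $26.88
State disability insurance: $2,687.52 × 0.013 = $34.94
Social Security (OASDI): $2,687.52 × 0.0441 = $118.52
Vision insurance premium: $165.60
Garnishment: $2,687.52 × 0.012 = $32.25
Total deductions = $215.00 + $459.89 + $26.88 + $34.94 + $118.52 + $165.60 + $32.25 = $1,053.08
Net pay = $2,687.52 − $1,053.08 = $1,634.44

$1,634.44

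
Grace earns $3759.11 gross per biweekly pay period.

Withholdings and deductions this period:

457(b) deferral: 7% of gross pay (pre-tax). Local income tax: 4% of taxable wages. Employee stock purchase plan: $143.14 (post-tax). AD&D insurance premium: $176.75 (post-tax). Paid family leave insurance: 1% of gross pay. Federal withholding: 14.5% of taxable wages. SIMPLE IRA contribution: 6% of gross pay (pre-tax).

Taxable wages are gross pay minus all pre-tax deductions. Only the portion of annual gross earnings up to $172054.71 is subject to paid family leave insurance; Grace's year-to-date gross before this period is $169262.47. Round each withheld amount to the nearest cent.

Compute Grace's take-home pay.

$2317.58

SIMPLE IRA contribution: $3759.11 × 0.06 = $225.55
457(b) deferral: $3759.11 × 0.07 = $263.14
Pre-tax total = $225.55 + $263.14 = $488.69
Taxable wages = $3759.11 − $488.69 = $3270.42
Federal withholding: $3270.42 × 0.145 = $474.21
Local income tax: $3270.42 × 0.04 = $130.82
Paid family leave insurance: only $172054.71 − $169262.47 = $2792.24 of this check is subject → $2792.24 × 0.01 = $27.92
AD&D insurance premium: $176.75
Employee stock purchase plan: $143.14
Total deductions = $225.55 + $263.14 + $474.21 + $130.82 + $27.92 + $176.75 + $143.14 = $1441.53
Net pay = $3759.11 − $1441.53 = $2317.58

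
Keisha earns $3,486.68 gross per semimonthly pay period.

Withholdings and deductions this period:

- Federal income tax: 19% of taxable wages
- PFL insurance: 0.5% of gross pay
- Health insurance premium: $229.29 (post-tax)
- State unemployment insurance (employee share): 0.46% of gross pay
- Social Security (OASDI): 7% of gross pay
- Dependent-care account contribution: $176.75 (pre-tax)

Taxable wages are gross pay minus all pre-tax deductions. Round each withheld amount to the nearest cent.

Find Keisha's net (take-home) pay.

$2,174.21

Dependent-care account contribution: $176.75
Taxable wages = $3,486.68 − $176.75 = $3,309.93
Federal income tax: $3,309.93 × 0.19 = $628.89
State unemployment insurance (employee share): $3,486.68 × 0.0046 = $16.04
Social Security (OASDI): $3,486.68 × 0.07 = $244.07
PFL insurance: $3,486.68 × 0.005 = $17.43
Health insurance premium: $229.29
Total deductions = $176.75 + $628.89 + $16.04 + $244.07 + $17.43 + $229.29 = $1,312.47
Net pay = $3,486.68 − $1,312.47 = $2,174.21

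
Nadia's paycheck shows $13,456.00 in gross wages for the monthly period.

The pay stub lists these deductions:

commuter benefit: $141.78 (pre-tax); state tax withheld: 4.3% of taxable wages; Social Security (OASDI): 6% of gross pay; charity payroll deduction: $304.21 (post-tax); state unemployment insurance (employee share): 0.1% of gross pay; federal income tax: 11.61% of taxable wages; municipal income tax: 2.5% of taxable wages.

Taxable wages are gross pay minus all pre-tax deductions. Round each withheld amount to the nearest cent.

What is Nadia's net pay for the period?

$9,738.04

Commuter benefit: $141.78
Taxable wages = $13,456.00 − $141.78 = $13,314.22
Federal income tax: $13,314.22 × 0.1161 = $1,545.78
State tax withheld: $13,314.22 × 0.043 = $572.51
Municipal income tax: $13,314.22 × 0.025 = $332.86
Social Security (OASDI): $13,456.00 × 0.06 = $807.36
State unemployment insurance (employee share): $13,456.00 × 0.001 = $13.46
Charity payroll deduction: $304.21
Total deductions = $141.78 + $1,545.78 + $572.51 + $332.86 + $807.36 + $13.46 + $304.21 = $3,717.96
Net pay = $13,456.00 − $3,717.96 = $9,738.04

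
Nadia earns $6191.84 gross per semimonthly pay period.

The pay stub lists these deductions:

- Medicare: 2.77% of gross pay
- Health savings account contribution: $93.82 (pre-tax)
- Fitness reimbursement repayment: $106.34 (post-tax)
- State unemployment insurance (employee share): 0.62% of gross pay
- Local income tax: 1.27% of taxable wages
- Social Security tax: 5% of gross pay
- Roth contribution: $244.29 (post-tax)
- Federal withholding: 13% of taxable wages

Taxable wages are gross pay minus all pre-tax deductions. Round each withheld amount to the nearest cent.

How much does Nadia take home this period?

Health savings account contribution: $93.82
Taxable wages = $6191.84 − $93.82 = $6098.02
Local income tax: $6098.02 × 0.0127 = $77.44
Federal withholding: $6098.02 × 0.13 = $792.74
Social Security tax: $6191.84 × 0.05 = $309.59
Medicare: $6191.84 × 0.0277 = $171.51
State unemployment insurance (employee share): $6191.84 × 0.0062 = $38.39
Roth contribution: $244.29
Fitness reimbursement repayment: $106.34
Total deductions = $93.82 + $77.44 + $792.74 + $309.59 + $171.51 + $38.39 + $244.29 + $106.34 = $1834.12
Net pay = $6191.84 − $1834.12 = $4357.72

$4357.72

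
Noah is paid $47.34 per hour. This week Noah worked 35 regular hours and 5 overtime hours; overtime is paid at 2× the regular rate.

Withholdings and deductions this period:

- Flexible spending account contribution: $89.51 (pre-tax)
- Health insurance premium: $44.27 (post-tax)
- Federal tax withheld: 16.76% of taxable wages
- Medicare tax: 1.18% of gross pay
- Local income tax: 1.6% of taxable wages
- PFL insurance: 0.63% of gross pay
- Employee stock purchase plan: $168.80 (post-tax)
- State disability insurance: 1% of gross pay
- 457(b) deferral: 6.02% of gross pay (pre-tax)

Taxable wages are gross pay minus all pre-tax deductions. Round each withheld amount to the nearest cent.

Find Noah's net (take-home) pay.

Regular pay: 35 × $47.34 = $1,656.90
Overtime pay: 5 × $47.34 × 2 = $473.40
Gross pay = $1,656.90 + $473.40 = $2,130.30
457(b) deferral: $2,130.30 × 0.0602 = $128.24
Flexible spending account contribution: $89.51
Pre-tax total = $128.24 + $89.51 = $217.75
Taxable wages = $2,130.30 − $217.75 = $1,912.55
Local income tax: $1,912.55 × 0.016 = $30.60
Federal tax withheld: $1,912.55 × 0.1676 = $320.54
State disability insurance: $2,130.30 × 0.01 = $21.30
PFL insurance: $2,130.30 × 0.0063 = $13.42
Medicare tax: $2,130.30 × 0.0118 = $25.14
Employee stock purchase plan: $168.80
Health insurance premium: $44.27
Total deductions = $128.24 + $89.51 + $30.60 + $320.54 + $21.30 + $13.42 + $25.14 + $168.80 + $44.27 = $841.82
Net pay = $2,130.30 − $841.82 = $1,288.48

$1,288.48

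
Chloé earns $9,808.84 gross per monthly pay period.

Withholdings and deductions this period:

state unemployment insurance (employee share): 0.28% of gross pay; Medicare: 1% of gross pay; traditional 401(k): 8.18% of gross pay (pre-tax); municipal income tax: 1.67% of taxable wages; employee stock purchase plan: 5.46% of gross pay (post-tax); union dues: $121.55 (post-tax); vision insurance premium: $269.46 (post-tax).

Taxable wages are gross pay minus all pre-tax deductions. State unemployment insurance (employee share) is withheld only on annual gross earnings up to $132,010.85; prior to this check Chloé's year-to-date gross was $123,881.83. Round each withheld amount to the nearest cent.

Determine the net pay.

$7,808.65

Traditional 401(k): $9,808.84 × 0.0818 = $802.36
Taxable wages = $9,808.84 − $802.36 = $9,006.48
Municipal income tax: $9,006.48 × 0.0167 = $150.41
Medicare: $9,808.84 × 0.01 = $98.09
State unemployment insurance (employee share): only $132,010.85 − $123,881.83 = $8,129.02 of this check is subject → $8,129.02 × 0.0028 = $22.76
Employee stock purchase plan: $9,808.84 × 0.0546 = $535.56
Vision insurance premium: $269.46
Union dues: $121.55
Total deductions = $802.36 + $150.41 + $98.09 + $22.76 + $535.56 + $269.46 + $121.55 = $2,000.19
Net pay = $9,808.84 − $2,000.19 = $7,808.65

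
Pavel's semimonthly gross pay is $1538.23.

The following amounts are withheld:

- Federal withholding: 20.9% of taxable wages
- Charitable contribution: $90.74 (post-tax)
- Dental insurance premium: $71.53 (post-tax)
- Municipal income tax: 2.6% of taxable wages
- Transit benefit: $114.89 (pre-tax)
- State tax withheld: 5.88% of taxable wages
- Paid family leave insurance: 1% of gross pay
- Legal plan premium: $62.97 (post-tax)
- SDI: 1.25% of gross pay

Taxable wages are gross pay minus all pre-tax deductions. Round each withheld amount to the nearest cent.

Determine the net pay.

Transit benefit: $114.89
Taxable wages = $1538.23 − $114.89 = $1423.34
Federal withholding: $1423.34 × 0.209 = $297.48
State tax withheld: $1423.34 × 0.0588 = $83.69
Municipal income tax: $1423.34 × 0.026 = $37.01
Paid family leave insurance: $1538.23 × 0.01 = $15.38
SDI: $1538.23 × 0.0125 = $19.23
Dental insurance premium: $71.53
Legal plan premium: $62.97
Charitable contribution: $90.74
Total deductions = $114.89 + $297.48 + $83.69 + $37.01 + $15.38 + $19.23 + $71.53 + $62.97 + $90.74 = $792.92
Net pay = $1538.23 − $792.92 = $745.31

$745.31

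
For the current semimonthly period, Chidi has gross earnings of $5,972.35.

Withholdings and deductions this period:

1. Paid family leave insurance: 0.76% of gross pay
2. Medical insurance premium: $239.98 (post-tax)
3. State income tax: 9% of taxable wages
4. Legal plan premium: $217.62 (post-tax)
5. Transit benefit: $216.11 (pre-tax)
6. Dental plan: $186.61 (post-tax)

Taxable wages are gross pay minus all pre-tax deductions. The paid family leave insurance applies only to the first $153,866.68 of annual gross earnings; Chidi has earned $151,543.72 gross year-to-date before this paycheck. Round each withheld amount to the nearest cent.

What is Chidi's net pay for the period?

$4,576.32

Transit benefit: $216.11
Taxable wages = $5,972.35 − $216.11 = $5,756.24
State income tax: $5,756.24 × 0.09 = $518.06
Paid family leave insurance: only $153,866.68 − $151,543.72 = $2,322.96 of this check is subject → $2,322.96 × 0.0076 = $17.65
Legal plan premium: $217.62
Dental plan: $186.61
Medical insurance premium: $239.98
Total deductions = $216.11 + $518.06 + $17.65 + $217.62 + $186.61 + $239.98 = $1,396.03
Net pay = $5,972.35 − $1,396.03 = $4,576.32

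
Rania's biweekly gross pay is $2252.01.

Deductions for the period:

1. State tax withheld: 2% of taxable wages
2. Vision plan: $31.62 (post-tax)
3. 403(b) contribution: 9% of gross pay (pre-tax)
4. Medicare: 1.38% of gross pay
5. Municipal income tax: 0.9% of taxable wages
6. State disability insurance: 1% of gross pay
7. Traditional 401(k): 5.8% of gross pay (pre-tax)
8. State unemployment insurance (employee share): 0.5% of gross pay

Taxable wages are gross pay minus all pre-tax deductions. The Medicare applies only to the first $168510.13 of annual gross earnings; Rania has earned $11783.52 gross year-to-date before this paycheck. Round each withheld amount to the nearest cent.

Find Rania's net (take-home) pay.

Traditional 401(k): $2252.01 × 0.058 = $130.62
403(b) contribution: $2252.01 × 0.09 = $202.68
Pre-tax total = $130.62 + $202.68 = $333.30
Taxable wages = $2252.01 − $333.30 = $1918.71
State tax withheld: $1918.71 × 0.02 = $38.37
Municipal income tax: $1918.71 × 0.009 = $17.27
State disability insurance: $2252.01 × 0.01 = $22.52
Medicare: cap not yet reached, full $2252.01 is subject → $2252.01 × 0.0138 = $31.08
State unemployment insurance (employee share): $2252.01 × 0.005 = $11.26
Vision plan: $31.62
Total deductions = $130.62 + $202.68 + $38.37 + $17.27 + $22.52 + $31.08 + $11.26 + $31.62 = $485.42
Net pay = $2252.01 − $485.42 = $1766.59

$1766.59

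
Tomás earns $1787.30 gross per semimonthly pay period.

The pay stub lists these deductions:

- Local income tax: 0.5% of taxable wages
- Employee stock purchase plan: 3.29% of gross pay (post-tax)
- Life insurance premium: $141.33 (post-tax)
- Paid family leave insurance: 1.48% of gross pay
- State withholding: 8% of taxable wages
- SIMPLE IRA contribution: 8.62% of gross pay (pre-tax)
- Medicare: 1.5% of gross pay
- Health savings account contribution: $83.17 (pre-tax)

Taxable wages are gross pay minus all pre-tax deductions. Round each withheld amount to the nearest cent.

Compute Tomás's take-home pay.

SIMPLE IRA contribution: $1787.30 × 0.0862 = $154.07
Health savings account contribution: $83.17
Pre-tax total = $154.07 + $83.17 = $237.24
Taxable wages = $1787.30 − $237.24 = $1550.06
State withholding: $1550.06 × 0.08 = $124.00
Local income tax: $1550.06 × 0.005 = $7.75
Paid family leave insurance: $1787.30 × 0.0148 = $26.45
Medicare: $1787.30 × 0.015 = $26.81
Employee stock purchase plan: $1787.30 × 0.0329 = $58.80
Life insurance premium: $141.33
Total deductions = $154.07 + $83.17 + $124.00 + $7.75 + $26.45 + $26.81 + $58.80 + $141.33 = $622.38
Net pay = $1787.30 − $622.38 = $1164.92

$1164.92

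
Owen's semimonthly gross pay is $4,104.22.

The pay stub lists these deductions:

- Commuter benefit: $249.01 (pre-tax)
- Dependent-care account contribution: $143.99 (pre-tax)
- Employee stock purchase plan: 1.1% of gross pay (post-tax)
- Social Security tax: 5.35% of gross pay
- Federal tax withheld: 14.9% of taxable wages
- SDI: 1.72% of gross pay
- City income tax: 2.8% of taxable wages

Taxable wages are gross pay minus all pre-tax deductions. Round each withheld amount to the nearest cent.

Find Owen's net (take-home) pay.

$2,719.02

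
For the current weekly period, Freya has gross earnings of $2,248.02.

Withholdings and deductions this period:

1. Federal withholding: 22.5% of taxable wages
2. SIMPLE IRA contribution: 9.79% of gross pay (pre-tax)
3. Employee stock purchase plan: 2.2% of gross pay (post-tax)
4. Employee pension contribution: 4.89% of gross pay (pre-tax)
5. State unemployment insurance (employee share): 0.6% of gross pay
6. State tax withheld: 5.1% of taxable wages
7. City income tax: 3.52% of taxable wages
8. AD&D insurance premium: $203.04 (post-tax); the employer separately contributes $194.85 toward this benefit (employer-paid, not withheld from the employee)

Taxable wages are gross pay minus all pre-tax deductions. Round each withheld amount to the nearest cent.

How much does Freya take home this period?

$1,055.14

Employee pension contribution: $2,248.02 × 0.0489 = $109.93
SIMPLE IRA contribution: $2,248.02 × 0.0979 = $220.08
Pre-tax total = $109.93 + $220.08 = $330.01
Taxable wages = $2,248.02 − $330.01 = $1,918.01
State tax withheld: $1,918.01 × 0.051 = $97.82
Federal withholding: $1,918.01 × 0.225 = $431.55
City income tax: $1,918.01 × 0.0352 = $67.51
State unemployment insurance (employee share): $2,248.02 × 0.006 = $13.49
AD&D insurance premium: $203.04
Employee stock purchase plan: $2,248.02 × 0.022 = $49.46
(Employer's $194.85 toward AD&D insurance premium is not withheld from the employee.)
Total deductions = $109.93 + $220.08 + $97.82 + $431.55 + $67.51 + $13.49 + $203.04 + $49.46 = $1,192.88
Net pay = $2,248.02 − $1,192.88 = $1,055.14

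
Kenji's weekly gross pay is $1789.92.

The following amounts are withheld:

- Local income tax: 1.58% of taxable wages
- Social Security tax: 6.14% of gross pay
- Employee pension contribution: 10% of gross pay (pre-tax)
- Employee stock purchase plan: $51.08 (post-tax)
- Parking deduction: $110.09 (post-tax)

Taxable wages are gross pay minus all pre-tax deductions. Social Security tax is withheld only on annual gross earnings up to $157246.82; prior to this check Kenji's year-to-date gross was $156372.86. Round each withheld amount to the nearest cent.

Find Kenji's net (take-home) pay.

Employee pension contribution: $1789.92 × 0.1 = $178.99
Taxable wages = $1789.92 − $178.99 = $1610.93
Local income tax: $1610.93 × 0.0158 = $25.45
Social Security tax: only $157246.82 − $156372.86 = $873.96 of this check is subject → $873.96 × 0.0614 = $53.66
Parking deduction: $110.09
Employee stock purchase plan: $51.08
Total deductions = $178.99 + $25.45 + $53.66 + $110.09 + $51.08 = $419.27
Net pay = $1789.92 − $419.27 = $1370.65

$1370.65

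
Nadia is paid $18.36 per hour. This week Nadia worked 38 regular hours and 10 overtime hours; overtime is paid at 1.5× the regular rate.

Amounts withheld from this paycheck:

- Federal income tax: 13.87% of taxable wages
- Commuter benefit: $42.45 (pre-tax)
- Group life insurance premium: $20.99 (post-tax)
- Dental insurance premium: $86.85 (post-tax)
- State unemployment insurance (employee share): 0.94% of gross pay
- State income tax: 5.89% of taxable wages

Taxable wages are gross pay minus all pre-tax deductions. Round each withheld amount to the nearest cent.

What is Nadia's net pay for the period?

$629.75

Regular pay: 38 × $18.36 = $697.68
Overtime pay: 10 × $18.36 × 1.5 = $275.40
Gross pay = $697.68 + $275.40 = $973.08
Commuter benefit: $42.45
Taxable wages = $973.08 − $42.45 = $930.63
State income tax: $930.63 × 0.0589 = $54.81
Federal income tax: $930.63 × 0.1387 = $129.08
State unemployment insurance (employee share): $973.08 × 0.0094 = $9.15
Dental insurance premium: $86.85
Group life insurance premium: $20.99
Total deductions = $42.45 + $54.81 + $129.08 + $9.15 + $86.85 + $20.99 = $343.33
Net pay = $973.08 − $343.33 = $629.75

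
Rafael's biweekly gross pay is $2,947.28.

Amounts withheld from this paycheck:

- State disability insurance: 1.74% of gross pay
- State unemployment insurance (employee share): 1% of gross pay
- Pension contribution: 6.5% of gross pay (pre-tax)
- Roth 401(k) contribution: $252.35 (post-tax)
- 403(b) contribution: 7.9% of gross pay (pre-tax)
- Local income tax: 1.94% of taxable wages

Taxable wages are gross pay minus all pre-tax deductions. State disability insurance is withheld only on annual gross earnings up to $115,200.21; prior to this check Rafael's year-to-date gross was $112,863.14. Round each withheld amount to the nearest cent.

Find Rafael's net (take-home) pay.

$2,151.44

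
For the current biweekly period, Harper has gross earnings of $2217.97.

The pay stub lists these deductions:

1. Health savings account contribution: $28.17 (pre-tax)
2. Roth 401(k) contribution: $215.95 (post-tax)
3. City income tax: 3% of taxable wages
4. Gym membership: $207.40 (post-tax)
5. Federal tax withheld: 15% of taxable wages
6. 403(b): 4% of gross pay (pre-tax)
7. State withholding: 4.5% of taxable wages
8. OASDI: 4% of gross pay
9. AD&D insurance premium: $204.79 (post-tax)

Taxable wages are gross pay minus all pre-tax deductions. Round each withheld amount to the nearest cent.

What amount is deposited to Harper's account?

Health savings account contribution: $28.17
403(b): $2217.97 × 0.04 = $88.72
Pre-tax total = $28.17 + $88.72 = $116.89
Taxable wages = $2217.97 − $116.89 = $2101.08
City income tax: $2101.08 × 0.03 = $63.03
State withholding: $2101.08 × 0.045 = $94.55
Federal tax withheld: $2101.08 × 0.15 = $315.16
OASDI: $2217.97 × 0.04 = $88.72
Roth 401(k) contribution: $215.95
AD&D insurance premium: $204.79
Gym membership: $207.40
Total deductions = $28.17 + $88.72 + $63.03 + $94.55 + $315.16 + $88.72 + $215.95 + $204.79 + $207.40 = $1306.49
Net pay = $2217.97 − $1306.49 = $911.48

$911.48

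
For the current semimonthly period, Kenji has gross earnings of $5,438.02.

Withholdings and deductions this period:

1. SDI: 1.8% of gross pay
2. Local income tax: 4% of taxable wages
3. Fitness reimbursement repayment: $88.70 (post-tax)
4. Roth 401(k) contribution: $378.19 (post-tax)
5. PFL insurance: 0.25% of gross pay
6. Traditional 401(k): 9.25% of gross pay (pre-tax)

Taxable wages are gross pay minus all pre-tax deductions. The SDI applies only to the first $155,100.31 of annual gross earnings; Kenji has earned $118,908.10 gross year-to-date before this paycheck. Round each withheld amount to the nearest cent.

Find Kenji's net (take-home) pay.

$4,159.23

Traditional 401(k): $5,438.02 × 0.0925 = $503.02
Taxable wages = $5,438.02 − $503.02 = $4,935.00
Local income tax: $4,935.00 × 0.04 = $197.40
SDI: cap not yet reached, full $5,438.02 is subject → $5,438.02 × 0.018 = $97.88
PFL insurance: $5,438.02 × 0.0025 = $13.60
Roth 401(k) contribution: $378.19
Fitness reimbursement repayment: $88.70
Total deductions = $503.02 + $197.40 + $97.88 + $13.60 + $378.19 + $88.70 = $1,278.79
Net pay = $5,438.02 − $1,278.79 = $4,159.23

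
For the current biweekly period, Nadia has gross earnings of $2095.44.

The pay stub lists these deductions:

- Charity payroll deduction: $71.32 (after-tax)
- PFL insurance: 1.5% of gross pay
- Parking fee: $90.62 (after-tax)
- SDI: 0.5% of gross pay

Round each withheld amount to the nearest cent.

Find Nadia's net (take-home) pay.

$1891.59

SDI: $2095.44 × 0.005 = $10.48
PFL insurance: $2095.44 × 0.015 = $31.43
Parking fee: $90.62
Charity payroll deduction: $71.32
Total deductions = $10.48 + $31.43 + $90.62 + $71.32 = $203.85
Net pay = $2095.44 − $203.85 = $1891.59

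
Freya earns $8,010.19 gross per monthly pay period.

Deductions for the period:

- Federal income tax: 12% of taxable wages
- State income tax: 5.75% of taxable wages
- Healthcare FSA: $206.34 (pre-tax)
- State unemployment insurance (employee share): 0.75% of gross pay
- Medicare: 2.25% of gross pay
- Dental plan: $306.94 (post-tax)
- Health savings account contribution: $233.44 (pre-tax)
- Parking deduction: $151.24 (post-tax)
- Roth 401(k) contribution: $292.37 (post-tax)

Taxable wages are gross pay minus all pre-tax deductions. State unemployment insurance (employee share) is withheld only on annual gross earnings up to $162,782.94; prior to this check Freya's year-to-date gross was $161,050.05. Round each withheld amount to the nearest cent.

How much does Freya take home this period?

$5,282.88

Health savings account contribution: $233.44
Healthcare FSA: $206.34
Pre-tax total = $233.44 + $206.34 = $439.78
Taxable wages = $8,010.19 − $439.78 = $7,570.41
Federal income tax: $7,570.41 × 0.12 = $908.45
State income tax: $7,570.41 × 0.0575 = $435.30
State unemployment insurance (employee share): only $162,782.94 − $161,050.05 = $1,732.89 of this check is subject → $1,732.89 × 0.0075 = $13.00
Medicare: $8,010.19 × 0.0225 = $180.23
Parking deduction: $151.24
Roth 401(k) contribution: $292.37
Dental plan: $306.94
Total deductions = $233.44 + $206.34 + $908.45 + $435.30 + $13.00 + $180.23 + $151.24 + $292.37 + $306.94 = $2,727.31
Net pay = $8,010.19 − $2,727.31 = $5,282.88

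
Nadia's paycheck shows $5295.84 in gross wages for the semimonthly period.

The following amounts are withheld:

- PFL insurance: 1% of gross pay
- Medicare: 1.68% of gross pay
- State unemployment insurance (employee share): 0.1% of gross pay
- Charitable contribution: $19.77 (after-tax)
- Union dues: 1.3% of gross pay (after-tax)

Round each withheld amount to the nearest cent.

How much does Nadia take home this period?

$5059.99

PFL insurance: $5295.84 × 0.01 = $52.96
Medicare: $5295.84 × 0.0168 = $88.97
State unemployment insurance (employee share): $5295.84 × 0.001 = $5.30
Union dues: $5295.84 × 0.013 = $68.85
Charitable contribution: $19.77
Total deductions = $52.96 + $88.97 + $5.30 + $68.85 + $19.77 = $235.85
Net pay = $5295.84 − $235.85 = $5059.99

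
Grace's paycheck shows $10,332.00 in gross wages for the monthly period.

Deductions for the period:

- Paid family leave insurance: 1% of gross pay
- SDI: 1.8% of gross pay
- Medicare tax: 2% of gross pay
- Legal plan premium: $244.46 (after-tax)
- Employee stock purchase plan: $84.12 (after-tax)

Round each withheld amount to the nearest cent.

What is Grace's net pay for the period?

$9,507.48

SDI: $10,332.00 × 0.018 = $185.98
Medicare tax: $10,332.00 × 0.02 = $206.64
Paid family leave insurance: $10,332.00 × 0.01 = $103.32
Employee stock purchase plan: $84.12
Legal plan premium: $244.46
Total deductions = $185.98 + $206.64 + $103.32 + $84.12 + $244.46 = $824.52
Net pay = $10,332.00 − $824.52 = $9,507.48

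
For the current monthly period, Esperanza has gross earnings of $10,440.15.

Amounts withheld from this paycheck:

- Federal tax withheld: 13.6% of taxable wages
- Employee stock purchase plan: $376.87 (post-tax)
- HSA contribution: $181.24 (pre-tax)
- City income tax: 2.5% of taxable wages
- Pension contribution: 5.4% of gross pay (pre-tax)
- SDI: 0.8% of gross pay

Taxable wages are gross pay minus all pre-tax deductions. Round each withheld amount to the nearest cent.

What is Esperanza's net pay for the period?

$7,673.83

HSA contribution: $181.24
Pension contribution: $10,440.15 × 0.054 = $563.77
Pre-tax total = $181.24 + $563.77 = $745.01
Taxable wages = $10,440.15 − $745.01 = $9,695.14
City income tax: $9,695.14 × 0.025 = $242.38
Federal tax withheld: $9,695.14 × 0.136 = $1,318.54
SDI: $10,440.15 × 0.008 = $83.52
Employee stock purchase plan: $376.87
Total deductions = $181.24 + $563.77 + $242.38 + $1,318.54 + $83.52 + $376.87 = $2,766.32
Net pay = $10,440.15 − $2,766.32 = $7,673.83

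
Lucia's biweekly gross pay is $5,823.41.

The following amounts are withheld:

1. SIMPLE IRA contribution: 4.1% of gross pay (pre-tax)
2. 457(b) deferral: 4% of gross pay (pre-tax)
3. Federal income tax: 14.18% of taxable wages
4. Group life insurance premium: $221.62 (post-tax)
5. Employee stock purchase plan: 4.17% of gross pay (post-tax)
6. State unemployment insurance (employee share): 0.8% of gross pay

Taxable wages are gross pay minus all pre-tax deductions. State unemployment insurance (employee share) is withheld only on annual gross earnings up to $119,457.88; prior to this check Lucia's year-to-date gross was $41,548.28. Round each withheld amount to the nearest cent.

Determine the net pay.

SIMPLE IRA contribution: $5,823.41 × 0.041 = $238.76
457(b) deferral: $5,823.41 × 0.04 = $232.94
Pre-tax total = $238.76 + $232.94 = $471.70
Taxable wages = $5,823.41 − $471.70 = $5,351.71
Federal income tax: $5,351.71 × 0.1418 = $758.87
State unemployment insurance (employee share): cap not yet reached, full $5,823.41 is subject → $5,823.41 × 0.008 = $46.59
Employee stock purchase plan: $5,823.41 × 0.0417 = $242.84
Group life insurance premium: $221.62
Total deductions = $238.76 + $232.94 + $758.87 + $46.59 + $242.84 + $221.62 = $1,741.62
Net pay = $5,823.41 − $1,741.62 = $4,081.79

$4,081.79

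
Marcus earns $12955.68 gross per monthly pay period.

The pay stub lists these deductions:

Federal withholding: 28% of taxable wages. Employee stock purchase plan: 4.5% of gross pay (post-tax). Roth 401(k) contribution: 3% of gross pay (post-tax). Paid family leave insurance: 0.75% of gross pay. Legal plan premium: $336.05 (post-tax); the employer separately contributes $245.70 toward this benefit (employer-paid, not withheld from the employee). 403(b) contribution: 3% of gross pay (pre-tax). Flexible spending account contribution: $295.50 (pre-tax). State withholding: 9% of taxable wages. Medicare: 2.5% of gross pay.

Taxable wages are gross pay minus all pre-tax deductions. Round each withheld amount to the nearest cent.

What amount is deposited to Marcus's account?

Flexible spending account contribution: $295.50
403(b) contribution: $12955.68 × 0.03 = $388.67
Pre-tax total = $295.50 + $388.67 = $684.17
Taxable wages = $12955.68 − $684.17 = $12271.51
State withholding: $12271.51 × 0.09 = $1104.44
Federal withholding: $12271.51 × 0.28 = $3436.02
Medicare: $12955.68 × 0.025 = $323.89
Paid family leave insurance: $12955.68 × 0.0075 = $97.17
Roth 401(k) contribution: $12955.68 × 0.03 = $388.67
Employee stock purchase plan: $12955.68 × 0.045 = $583.01
Legal plan premium: $336.05
(Employer's $245.70 toward legal plan premium is not withheld from the employee.)
Total deductions = $295.50 + $388.67 + $1104.44 + $3436.02 + $323.89 + $97.17 + $388.67 + $583.01 + $336.05 = $6953.42
Net pay = $12955.68 − $6953.42 = $6002.26

$6002.26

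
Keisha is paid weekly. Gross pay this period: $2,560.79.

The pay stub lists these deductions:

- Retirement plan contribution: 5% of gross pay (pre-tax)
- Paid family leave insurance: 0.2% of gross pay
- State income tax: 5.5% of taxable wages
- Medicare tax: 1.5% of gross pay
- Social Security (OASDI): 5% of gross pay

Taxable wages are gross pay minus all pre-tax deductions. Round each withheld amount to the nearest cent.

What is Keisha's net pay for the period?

Retirement plan contribution: $2,560.79 × 0.05 = $128.04
Taxable wages = $2,560.79 − $128.04 = $2,432.75
State income tax: $2,432.75 × 0.055 = $133.80
Medicare tax: $2,560.79 × 0.015 = $38.41
Social Security (OASDI): $2,560.79 × 0.05 = $128.04
Paid family leave insurance: $2,560.79 × 0.002 = $5.12
Total deductions = $128.04 + $133.80 + $38.41 + $128.04 + $5.12 = $433.41
Net pay = $2,560.79 − $433.41 = $2,127.38

$2,127.38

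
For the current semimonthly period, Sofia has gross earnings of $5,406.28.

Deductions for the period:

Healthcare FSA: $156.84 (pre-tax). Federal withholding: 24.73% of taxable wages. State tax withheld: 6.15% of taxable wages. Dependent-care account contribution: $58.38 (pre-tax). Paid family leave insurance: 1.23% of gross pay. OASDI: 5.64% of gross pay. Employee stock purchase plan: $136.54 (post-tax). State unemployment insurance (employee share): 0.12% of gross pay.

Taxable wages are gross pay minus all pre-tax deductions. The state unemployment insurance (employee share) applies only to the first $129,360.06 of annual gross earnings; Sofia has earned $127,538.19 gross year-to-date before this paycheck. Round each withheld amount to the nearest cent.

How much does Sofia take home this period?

$3,077.92

Healthcare FSA: $156.84
Dependent-care account contribution: $58.38
Pre-tax total = $156.84 + $58.38 = $215.22
Taxable wages = $5,406.28 − $215.22 = $5,191.06
Federal withholding: $5,191.06 × 0.2473 = $1,283.75
State tax withheld: $5,191.06 × 0.0615 = $319.25
State unemployment insurance (employee share): only $129,360.06 − $127,538.19 = $1,821.87 of this check is subject → $1,821.87 × 0.0012 = $2.19
OASDI: $5,406.28 × 0.0564 = $304.91
Paid family leave insurance: $5,406.28 × 0.0123 = $66.50
Employee stock purchase plan: $136.54
Total deductions = $156.84 + $58.38 + $1,283.75 + $319.25 + $2.19 + $304.91 + $66.50 + $136.54 = $2,328.36
Net pay = $5,406.28 − $2,328.36 = $3,077.92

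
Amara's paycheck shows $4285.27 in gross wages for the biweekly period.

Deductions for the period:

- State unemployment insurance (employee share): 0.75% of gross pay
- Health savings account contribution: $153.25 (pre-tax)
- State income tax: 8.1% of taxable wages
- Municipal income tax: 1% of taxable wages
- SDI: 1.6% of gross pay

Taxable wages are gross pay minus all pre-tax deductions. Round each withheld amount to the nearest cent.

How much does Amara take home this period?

Health savings account contribution: $153.25
Taxable wages = $4285.27 − $153.25 = $4132.02
Municipal income tax: $4132.02 × 0.01 = $41.32
State income tax: $4132.02 × 0.081 = $334.69
SDI: $4285.27 × 0.016 = $68.56
State unemployment insurance (employee share): $4285.27 × 0.0075 = $32.14
Total deductions = $153.25 + $41.32 + $334.69 + $68.56 + $32.14 = $629.96
Net pay = $4285.27 − $629.96 = $3655.31

$3655.31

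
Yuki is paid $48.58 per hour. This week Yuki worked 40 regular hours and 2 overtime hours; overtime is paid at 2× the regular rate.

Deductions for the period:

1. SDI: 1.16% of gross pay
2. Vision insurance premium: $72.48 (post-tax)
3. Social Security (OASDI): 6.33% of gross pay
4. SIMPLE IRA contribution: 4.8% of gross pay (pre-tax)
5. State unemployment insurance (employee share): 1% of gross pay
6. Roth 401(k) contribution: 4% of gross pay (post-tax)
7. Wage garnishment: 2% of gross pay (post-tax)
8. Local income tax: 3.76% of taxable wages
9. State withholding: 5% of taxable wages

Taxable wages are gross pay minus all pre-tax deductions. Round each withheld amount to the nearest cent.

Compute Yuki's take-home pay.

Regular pay: 40 × $48.58 = $1,943.20
Overtime pay: 2 × $48.58 × 2 = $194.32
Gross pay = $1,943.20 + $194.32 = $2,137.52
SIMPLE IRA contribution: $2,137.52 × 0.048 = $102.60
Taxable wages = $2,137.52 − $102.60 = $2,034.92
State withholding: $2,034.92 × 0.05 = $101.75
Local income tax: $2,034.92 × 0.0376 = $76.51
Social Security (OASDI): $2,137.52 × 0.0633 = $135.31
State unemployment insurance (employee share): $2,137.52 × 0.01 = $21.38
SDI: $2,137.52 × 0.0116 = $24.80
Roth 401(k) contribution: $2,137.52 × 0.04 = $85.50
Vision insurance premium: $72.48
Wage garnishment: $2,137.52 × 0.02 = $42.75
Total deductions = $102.60 + $101.75 + $76.51 + $135.31 + $21.38 + $24.80 + $85.50 + $72.48 + $42.75 = $663.08
Net pay = $2,137.52 − $663.08 = $1,474.44

$1,474.44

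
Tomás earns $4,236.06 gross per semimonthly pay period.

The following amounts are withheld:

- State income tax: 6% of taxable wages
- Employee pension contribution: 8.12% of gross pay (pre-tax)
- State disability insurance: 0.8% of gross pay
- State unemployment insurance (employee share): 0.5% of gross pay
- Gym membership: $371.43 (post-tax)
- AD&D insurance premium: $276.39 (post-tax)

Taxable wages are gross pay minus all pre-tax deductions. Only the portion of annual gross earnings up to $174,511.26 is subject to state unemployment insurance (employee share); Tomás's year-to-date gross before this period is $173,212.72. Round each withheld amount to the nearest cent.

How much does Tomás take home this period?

Employee pension contribution: $4,236.06 × 0.0812 = $343.97
Taxable wages = $4,236.06 − $343.97 = $3,892.09
State income tax: $3,892.09 × 0.06 = $233.53
State disability insurance: $4,236.06 × 0.008 = $33.89
State unemployment insurance (employee share): only $174,511.26 − $173,212.72 = $1,298.54 of this check is subject → $1,298.54 × 0.005 = $6.49
Gym membership: $371.43
AD&D insurance premium: $276.39
Total deductions = $343.97 + $233.53 + $33.89 + $6.49 + $371.43 + $276.39 = $1,265.70
Net pay = $4,236.06 − $1,265.70 = $2,970.36

$2,970.36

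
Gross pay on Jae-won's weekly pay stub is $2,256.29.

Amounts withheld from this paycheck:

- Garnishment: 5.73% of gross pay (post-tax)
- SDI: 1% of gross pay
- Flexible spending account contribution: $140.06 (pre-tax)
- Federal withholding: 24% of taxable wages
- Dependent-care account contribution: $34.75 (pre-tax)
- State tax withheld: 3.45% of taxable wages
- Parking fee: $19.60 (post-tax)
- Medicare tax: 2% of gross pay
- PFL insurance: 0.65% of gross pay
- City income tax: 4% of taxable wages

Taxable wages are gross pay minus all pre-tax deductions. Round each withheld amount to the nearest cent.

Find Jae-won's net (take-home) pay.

$1,195.60

Flexible spending account contribution: $140.06
Dependent-care account contribution: $34.75
Pre-tax total = $140.06 + $34.75 = $174.81
Taxable wages = $2,256.29 − $174.81 = $2,081.48
Federal withholding: $2,081.48 × 0.24 = $499.56
City income tax: $2,081.48 × 0.04 = $83.26
State tax withheld: $2,081.48 × 0.0345 = $71.81
SDI: $2,256.29 × 0.01 = $22.56
PFL insurance: $2,256.29 × 0.0065 = $14.67
Medicare tax: $2,256.29 × 0.02 = $45.13
Parking fee: $19.60
Garnishment: $2,256.29 × 0.0573 = $129.29
Total deductions = $140.06 + $34.75 + $499.56 + $83.26 + $71.81 + $22.56 + $14.67 + $45.13 + $19.60 + $129.29 = $1,060.69
Net pay = $2,256.29 − $1,060.69 = $1,195.60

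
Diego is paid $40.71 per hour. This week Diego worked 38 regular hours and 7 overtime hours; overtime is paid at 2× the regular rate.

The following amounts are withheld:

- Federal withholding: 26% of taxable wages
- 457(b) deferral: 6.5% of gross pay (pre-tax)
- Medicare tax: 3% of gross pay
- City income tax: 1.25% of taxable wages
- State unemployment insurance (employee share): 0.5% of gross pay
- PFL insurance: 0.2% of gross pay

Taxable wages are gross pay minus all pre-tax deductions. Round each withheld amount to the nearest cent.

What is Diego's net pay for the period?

$1,361.64

Regular pay: 38 × $40.71 = $1,546.98
Overtime pay: 7 × $40.71 × 2 = $569.94
Gross pay = $1,546.98 + $569.94 = $2,116.92
457(b) deferral: $2,116.92 × 0.065 = $137.60
Taxable wages = $2,116.92 − $137.60 = $1,979.32
City income tax: $1,979.32 × 0.0125 = $24.74
Federal withholding: $1,979.32 × 0.26 = $514.62
Medicare tax: $2,116.92 × 0.03 = $63.51
PFL insurance: $2,116.92 × 0.002 = $4.23
State unemployment insurance (employee share): $2,116.92 × 0.005 = $10.58
Total deductions = $137.60 + $24.74 + $514.62 + $63.51 + $4.23 + $10.58 = $755.28
Net pay = $2,116.92 − $755.28 = $1,361.64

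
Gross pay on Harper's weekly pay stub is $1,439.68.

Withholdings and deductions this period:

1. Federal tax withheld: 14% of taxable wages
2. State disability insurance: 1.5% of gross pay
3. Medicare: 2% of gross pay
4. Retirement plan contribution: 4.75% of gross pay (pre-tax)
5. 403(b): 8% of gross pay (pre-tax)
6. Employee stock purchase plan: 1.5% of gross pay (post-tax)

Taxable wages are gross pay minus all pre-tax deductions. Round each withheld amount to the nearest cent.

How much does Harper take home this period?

403(b): $1,439.68 × 0.08 = $115.17
Retirement plan contribution: $1,439.68 × 0.0475 = $68.38
Pre-tax total = $115.17 + $68.38 = $183.55
Taxable wages = $1,439.68 − $183.55 = $1,256.13
Federal tax withheld: $1,256.13 × 0.14 = $175.86
State disability insurance: $1,439.68 × 0.015 = $21.60
Medicare: $1,439.68 × 0.02 = $28.79
Employee stock purchase plan: $1,439.68 × 0.015 = $21.60
Total deductions = $115.17 + $68.38 + $175.86 + $21.60 + $28.79 + $21.60 = $431.40
Net pay = $1,439.68 − $431.40 = $1,008.28

$1,008.28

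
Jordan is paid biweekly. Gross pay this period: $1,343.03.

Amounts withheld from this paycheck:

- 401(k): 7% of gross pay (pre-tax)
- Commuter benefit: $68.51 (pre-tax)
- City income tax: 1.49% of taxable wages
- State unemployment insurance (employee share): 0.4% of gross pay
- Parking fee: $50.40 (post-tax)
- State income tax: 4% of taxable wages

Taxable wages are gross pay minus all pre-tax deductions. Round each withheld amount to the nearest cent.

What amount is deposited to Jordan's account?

Commuter benefit: $68.51
401(k): $1,343.03 × 0.07 = $94.01
Pre-tax total = $68.51 + $94.01 = $162.52
Taxable wages = $1,343.03 − $162.52 = $1,180.51
City income tax: $1,180.51 × 0.0149 = $17.59
State income tax: $1,180.51 × 0.04 = $47.22
State unemployment insurance (employee share): $1,343.03 × 0.004 = $5.37
Parking fee: $50.40
Total deductions = $68.51 + $94.01 + $17.59 + $47.22 + $5.37 + $50.40 = $283.10
Net pay = $1,343.03 − $283.10 = $1,059.93

$1,059.93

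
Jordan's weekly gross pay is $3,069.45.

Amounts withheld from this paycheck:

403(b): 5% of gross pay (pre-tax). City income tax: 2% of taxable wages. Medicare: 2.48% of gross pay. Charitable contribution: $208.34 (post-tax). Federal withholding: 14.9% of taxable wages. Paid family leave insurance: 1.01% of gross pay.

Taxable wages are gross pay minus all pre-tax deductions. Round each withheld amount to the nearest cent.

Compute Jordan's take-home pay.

403(b): $3,069.45 × 0.05 = $153.47
Taxable wages = $3,069.45 − $153.47 = $2,915.98
Federal withholding: $2,915.98 × 0.149 = $434.48
City income tax: $2,915.98 × 0.02 = $58.32
Medicare: $3,069.45 × 0.0248 = $76.12
Paid family leave insurance: $3,069.45 × 0.0101 = $31.00
Charitable contribution: $208.34
Total deductions = $153.47 + $434.48 + $58.32 + $76.12 + $31.00 + $208.34 = $961.73
Net pay = $3,069.45 − $961.73 = $2,107.72

$2,107.72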